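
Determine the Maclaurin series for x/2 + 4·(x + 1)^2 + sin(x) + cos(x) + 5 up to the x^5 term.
x^5/120 + x^4/24 - x^3/6 + 7·x^2/2 + 19·x/2 + 10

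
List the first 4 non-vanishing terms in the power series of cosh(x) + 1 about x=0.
x^6/720 + x^4/24 + x^2/2 + 2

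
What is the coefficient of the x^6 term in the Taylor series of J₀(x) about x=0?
Expand to order 6: J₀(x) = -x^6/2304 + x^4/64 - x^2/4 + 1 + O(x^7).
The coefficient of x^6 is -1/2304.

Final answer: -1/2304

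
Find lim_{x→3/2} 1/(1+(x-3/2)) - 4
Direct substitution at x = 3/2 gives -3.

Final answer: -3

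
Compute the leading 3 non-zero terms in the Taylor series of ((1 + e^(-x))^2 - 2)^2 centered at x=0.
28·x^2 - 16·x + 4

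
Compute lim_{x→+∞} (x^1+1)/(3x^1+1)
This is an ∞/∞ indeterminate form as x → +∞.
Divide numerator and denominator by x and let the lower-order terms vanish; the leading terms give 1/3.
Limit = 1/3.

Final answer: 1/3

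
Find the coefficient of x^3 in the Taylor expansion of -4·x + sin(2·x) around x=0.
Expand to order 3: -4·x + sin(2·x) = -4·x^3/3 - 2·x + O(x^4).
The coefficient of x^3 is -4/3.

Final answer: -4/3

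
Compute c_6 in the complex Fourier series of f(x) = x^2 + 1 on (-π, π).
Compute the real Fourier coefficients first: a_6 = 1/9, b_6 = 0.
Then c_6 = (a_6 − i·b_6)/2 = 1/18.

Final answer: 1/18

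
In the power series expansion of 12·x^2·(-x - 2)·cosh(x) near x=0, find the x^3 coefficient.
Expand to order 3: 12·x^2·(-x - 2)·cosh(x) = -12·x^3 - 24·x^2 + O(x^4).
The coefficient of x^3 is -12.

Final answer: -12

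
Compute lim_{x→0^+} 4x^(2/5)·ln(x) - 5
The product is a 0·∞ indeterminate form at x → 0⁺.
Rewrite the product as 4·ln(x) / x^(-2/5) and apply L'Hôpital, or use the standard hierarchy x^(-2/5) ≫ |ln x| as x → 0⁺.
The indeterminate product → 0, so the limit = -5.

Final answer: -5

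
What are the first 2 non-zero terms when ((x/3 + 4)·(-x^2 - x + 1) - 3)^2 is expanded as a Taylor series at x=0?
1 - 22·x/3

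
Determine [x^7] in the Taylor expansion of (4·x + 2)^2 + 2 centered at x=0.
Expand to order 7: (4·x + 2)^2 + 2 = 16·x^2 + 16·x + 6 + O(x^8).
The coefficient of x^7 is 0.

Final answer: 0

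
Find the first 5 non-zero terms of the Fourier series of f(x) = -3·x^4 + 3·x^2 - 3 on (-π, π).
(-156 + 24·π^2)·cos(x) + (12 - 6·π^2)·cos(2·x) + (-28/9 + 8·π^2/3)·cos(3·x) + (21/16 - 3·π^2/2)·cos(4·x) - 3·π^4/5 - 3 + π^2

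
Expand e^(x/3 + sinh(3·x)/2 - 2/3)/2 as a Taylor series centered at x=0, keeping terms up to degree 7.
10767906911·x^7·e^(-2/3)/2821754880 + 45356357·x^6·e^(-2/3)/13436928 + 926839·x^5·e^(-2/3)/373248 + 142945·x^4·e^(-2/3)/62208 + 4247·x^3·e^(-2/3)/2592 + 121·x^2·e^(-2/3)/144 + 11·x·e^(-2/3)/12 + e^(-2/3)/2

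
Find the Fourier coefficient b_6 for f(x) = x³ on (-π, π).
b_6 = (1/π) ∫_{-π}^{π} f(x)·sin(6x) dx.
Evaluate the integral (use parity and integration by parts as needed): b_6 = 1/18 - π^2/3.

Final answer: 1/18 - π^2/3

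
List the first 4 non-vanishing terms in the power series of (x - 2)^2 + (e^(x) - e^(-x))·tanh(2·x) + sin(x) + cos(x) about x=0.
-x^3/6 + 9·x^2/2 - 3·x + 5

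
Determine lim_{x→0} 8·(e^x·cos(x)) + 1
Direct substitution at x = 0 gives 9.

Final answer: 9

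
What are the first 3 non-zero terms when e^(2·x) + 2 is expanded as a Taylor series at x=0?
2·x^2 + 2·x + 3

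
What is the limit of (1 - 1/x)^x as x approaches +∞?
As x → +∞: this is the defining limit (1 - 1/x)^x → e^(-1).
Limit = e^(-1).

Final answer: e^(-1)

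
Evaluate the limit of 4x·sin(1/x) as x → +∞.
As x → +∞: let u = 1/x → 0⁺; then 4·x·sin(1/x) = 4·1·sin(u)/u → 4·1·1 = 4.
Limit = 4.

Final answer: 4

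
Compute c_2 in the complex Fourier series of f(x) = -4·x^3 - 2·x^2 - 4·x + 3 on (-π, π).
Compute the real Fourier coefficients first: a_2 = -2, b_2 = -2 + 4·π^2.
Then c_2 = (a_2 − i·b_2)/2 = -1 - 2·i·π^2 + i.

Final answer: -1 - 2·i·π^2 + i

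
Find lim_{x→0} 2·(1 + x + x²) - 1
Direct substitution at x = 0 gives 1.

Final answer: 1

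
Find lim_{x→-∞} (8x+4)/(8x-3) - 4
Evaluate the dominant behaviour as x → -∞; each term tends to a finite value or vanishes.
Limit = -3.

Final answer: -3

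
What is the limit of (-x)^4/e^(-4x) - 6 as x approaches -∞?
The quotient is an ∞/∞ indeterminate form as x → -∞.
Compare growth rates of the dominant terms (exponentials ≫ polynomials ≫ logarithms), or apply L'Hôpital's rule; the quotient → 0.
Adding the constant: 0 - 6 = -6. Limit = -6.

Final answer: -6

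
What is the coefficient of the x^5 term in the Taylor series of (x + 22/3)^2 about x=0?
Expand to order 5: (x + 22/3)^2 = x^2 + 44·x/3 + 484/9 + O(x^6).
The coefficient of x^5 is 0.

Final answer: 0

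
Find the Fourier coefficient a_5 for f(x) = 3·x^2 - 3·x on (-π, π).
a_5 = (1/π) ∫_{-π}^{π} f(x)·cos(5x) dx.
Evaluate the integral (use parity and integration by parts as needed): a_5 = -12/25.

Final answer: -12/25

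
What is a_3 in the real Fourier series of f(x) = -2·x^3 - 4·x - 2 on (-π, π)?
a_3 = (1/π) ∫_{-π}^{π} f(x)·cos(3x) dx.
Evaluate the integral (use parity and integration by parts as needed): a_3 = 0.

Final answer: 0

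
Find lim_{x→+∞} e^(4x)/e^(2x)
This is an ∞/∞ indeterminate form as x → +∞.
Rewrite e^(4x)/e^(2x) = e^((4−2)x) = e^(2x); the exponent coefficient is 2 > 0 so e^(2x) → ∞.
Limit = ∞.

Final answer: ∞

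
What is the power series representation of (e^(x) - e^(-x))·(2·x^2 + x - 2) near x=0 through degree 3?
10·x^3/3 + 2·x^2 - 4·x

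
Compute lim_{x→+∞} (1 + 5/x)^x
As x → +∞: this is the defining limit (1 + 5/x)^x → e^5.
Limit = e^(5).

Final answer: e^(5)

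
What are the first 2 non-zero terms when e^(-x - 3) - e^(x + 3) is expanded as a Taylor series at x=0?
x·(-e^(3) - e^(-3)) - e^(3) + e^(-3)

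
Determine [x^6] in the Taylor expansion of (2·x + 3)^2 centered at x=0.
Expand to order 6: (2·x + 3)^2 = 4·x^2 + 12·x + 9 + O(x^7).
The coefficient of x^6 is 0.

Final answer: 0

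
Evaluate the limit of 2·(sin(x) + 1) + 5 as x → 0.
Direct substitution at x = 0 gives 7.

Final answer: 7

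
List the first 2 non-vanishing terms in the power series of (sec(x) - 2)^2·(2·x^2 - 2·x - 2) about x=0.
-2·x - 2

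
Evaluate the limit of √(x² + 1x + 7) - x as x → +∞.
This is an ∞ − ∞ indeterminate form.
Multiply and divide by the conjugate √(x²+1x + 7) + x; the x² terms cancel, leaving (1x + 7)/(√(x²+1x + 7)+x) → 1/2.
Limit = 1/2.

Final answer: 1/2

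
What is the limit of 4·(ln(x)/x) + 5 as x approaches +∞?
Evaluate the dominant behaviour as x → +∞; each term tends to a finite value or vanishes.
Limit = 5.

Final answer: 5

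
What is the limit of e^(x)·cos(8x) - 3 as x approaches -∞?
Evaluate the dominant behaviour as x → -∞; each term tends to a finite value or vanishes.
Limit = -3.

Final answer: -3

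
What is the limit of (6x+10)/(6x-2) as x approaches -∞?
Evaluate the dominant behaviour as x → -∞; each term tends to a finite value or vanishes.
Limit = 1.

Final answer: 1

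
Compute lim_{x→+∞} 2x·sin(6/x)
As x → +∞: let u = 6/x → 0⁺; then 2·x·sin(6/x) = 2·6·sin(u)/u → 2·6·1 = 12.
Limit = 12.

Final answer: 12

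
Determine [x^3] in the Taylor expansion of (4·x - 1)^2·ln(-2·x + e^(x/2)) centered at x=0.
Expand to order 3: (4·x - 1)^2·ln(-2·x + e^(x/2)) = -203·x^3/12 + 11·x^2 - 3·x/2 + O(x^4).
The coefficient of x^3 is -203/12.

Final answer: -203/12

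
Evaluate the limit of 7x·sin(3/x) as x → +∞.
As x → +∞: let u = 3/x → 0⁺; then 7·x·sin(3/x) = 7·3·sin(u)/u → 7·3·1 = 21.
Limit = 21.

Final answer: 21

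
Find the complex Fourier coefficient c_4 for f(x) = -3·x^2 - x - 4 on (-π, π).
Compute the real Fourier coefficients first: a_4 = -3/4, b_4 = 1/2.
Then c_4 = (a_4 − i·b_4)/2 = -3/8 - i/4.

Final answer: -3/8 - i/4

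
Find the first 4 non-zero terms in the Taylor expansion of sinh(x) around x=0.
x^7/5040 + x^5/120 + x^3/6 + x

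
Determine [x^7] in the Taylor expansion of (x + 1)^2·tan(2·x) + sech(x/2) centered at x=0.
Expand to order 7: (x + 1)^2·tan(2·x) + sech(x/2) = 704·x^7/63 + 78631·x^6/9216 + 104·x^5/15 + 2053·x^4/384 + 14·x^3/3 + 31·x^2/8 + 2·x + 1 + O(x^8).
The coefficient of x^7 is 704/63.

Final answer: 704/63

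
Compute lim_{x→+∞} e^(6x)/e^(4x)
This is an ∞/∞ indeterminate form as x → +∞.
Rewrite e^(6x)/e^(4x) = e^((6−4)x) = e^(2x); the exponent coefficient is 2 > 0 so e^(2x) → ∞.
Limit = ∞.

Final answer: ∞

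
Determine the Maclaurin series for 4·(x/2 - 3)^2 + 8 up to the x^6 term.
x^2 - 12·x + 44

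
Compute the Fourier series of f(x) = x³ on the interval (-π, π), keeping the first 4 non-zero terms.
(-12 + 2·π^2)·sin(x) + (3/2 - π^2)·sin(2·x) + (-4/9 + 2·π^2/3)·sin(3·x) + (3/16 - π^2/2)·sin(4·x)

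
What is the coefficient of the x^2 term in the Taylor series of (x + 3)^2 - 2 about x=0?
Expand to order 2: (x + 3)^2 - 2 = x^2 + 6·x + 7 + O(x^3).
The coefficient of x^2 is 1.

Final answer: 1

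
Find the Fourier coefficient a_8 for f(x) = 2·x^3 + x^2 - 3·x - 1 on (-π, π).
a_8 = (1/π) ∫_{-π}^{π} f(x)·cos(8x) dx.
Evaluate the integral (use parity and integration by parts as needed): a_8 = 1/16.

Final answer: 1/16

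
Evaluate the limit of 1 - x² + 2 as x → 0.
Direct substitution at x = 0 gives 3.

Final answer: 3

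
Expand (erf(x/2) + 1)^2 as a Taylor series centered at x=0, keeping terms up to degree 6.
7·x^6/(360·π) + x^5/(80·√(π)) - x^4/(6·π) - x^3/(6·√(π)) + x^2/π + 2·x/√(π) + 1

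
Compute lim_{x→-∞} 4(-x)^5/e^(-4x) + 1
The quotient is an ∞/∞ indeterminate form as x → -∞.
Compare growth rates of the dominant terms (exponentials ≫ polynomials ≫ logarithms), or apply L'Hôpital's rule; the quotient → 0.
Adding the constant: 0 + 1 = 1. Limit = 1.

Final answer: 1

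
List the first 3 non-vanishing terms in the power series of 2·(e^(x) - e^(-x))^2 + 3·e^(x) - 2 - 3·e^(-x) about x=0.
8·x^2 + 6·x - 2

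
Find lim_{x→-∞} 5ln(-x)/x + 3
The quotient is an ∞/∞ indeterminate form as x → -∞.
Compare growth rates of the dominant terms (exponentials ≫ polynomials ≫ logarithms), or apply L'Hôpital's rule; the quotient → 0.
Adding the constant: 0 + 3 = 3. Limit = 3.

Final answer: 3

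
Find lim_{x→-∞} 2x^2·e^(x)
This is a 0·∞ indeterminate form at x → -∞.
Rewrite the product as 2x^2 / e^(-x) (an ∞/∞ form) and apply L'Hôpital, or use the standard hierarchy e^(|x|) ≫ |x^2| as x → -∞.
The indeterminate product → 0, so the limit = 0.

Final answer: 0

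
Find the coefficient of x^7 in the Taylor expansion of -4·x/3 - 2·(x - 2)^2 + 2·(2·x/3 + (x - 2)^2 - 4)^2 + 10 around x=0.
Expand to order 7: -4·x/3 - 2·(x - 2)^2 + 2·(2·x/3 + (x - 2)^2 - 4)^2 + 10 = 2·x^4 - 40·x^3/3 + 182·x^2/9 + 20·x/3 + 2 + O(x^8).
The coefficient of x^7 is 0.

Final answer: 0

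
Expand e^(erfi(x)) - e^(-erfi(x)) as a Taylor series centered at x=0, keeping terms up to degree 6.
x^5·(8/(15·π^(5/2)) + 2/(5·√(π)) + 8/(3·π^(3/2))) + x^3·(8/(3·π^(3/2)) + 4/(3·√(π))) + 4·x/√(π)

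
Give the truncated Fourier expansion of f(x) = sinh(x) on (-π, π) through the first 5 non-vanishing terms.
sin(x)·sinh(π)/π - 4·sin(2·x)·sinh(π)/(5·π) + 3·sin(3·x)·sinh(π)/(5·π) - 8·sin(4·x)·sinh(π)/(17·π) + 5·sin(5·x)·sinh(π)/(13·π)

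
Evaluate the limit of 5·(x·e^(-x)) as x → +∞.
Evaluate the dominant behaviour as x → +∞; each term tends to a finite value or vanishes.
Limit = 0.

Final answer: 0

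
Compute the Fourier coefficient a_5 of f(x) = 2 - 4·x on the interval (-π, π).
a_5 = (1/π) ∫_{-π}^{π} f(x)·cos(5x) dx.
Evaluate the integral (use parity and integration by parts as needed): a_5 = 0.

Final answer: 0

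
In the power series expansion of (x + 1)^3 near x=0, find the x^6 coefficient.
Expand to order 6: (x + 1)^3 = x^3 + 3·x^2 + 3·x + 1 + O(x^7).
The coefficient of x^6 is 0.

Final answer: 0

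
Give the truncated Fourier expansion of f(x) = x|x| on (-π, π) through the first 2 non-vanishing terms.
(-8 + 2·π^2)·sin(x)/π - π·sin(2·x)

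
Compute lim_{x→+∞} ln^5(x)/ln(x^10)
This is an ∞/∞ indeterminate form as x → +∞.
Write ln(x^10) = 10·ln(x), reducing the quotient to ln^4(x)/10 → ∞.
Limit = ∞.

Final answer: ∞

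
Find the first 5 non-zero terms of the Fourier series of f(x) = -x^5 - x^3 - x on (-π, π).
(-230 - 2·π^4 + 38·π^2)·sin(x) + (-4·π^2 + 7 + π^4)·sin(2·x) + (-2·π^4/3 - 98/81 + 22·π^2/27)·sin(3·x) + (-π^2/8 + 35/64 + π^4/2)·sin(4·x) + (-2·π^4/5 - 2·π^2/25 - 238/625)·sin(5·x)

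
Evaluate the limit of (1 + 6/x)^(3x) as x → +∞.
As x → +∞: write (1 + 6/x)^(3x) = ((1 + 6/x)^x)^3 → (e^6)^3 = e^18.
Limit = e^(18).

Final answer: e^(18)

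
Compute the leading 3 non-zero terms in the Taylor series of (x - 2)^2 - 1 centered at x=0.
x^2 - 4·x + 3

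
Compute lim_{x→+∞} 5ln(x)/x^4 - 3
The quotient is an ∞/∞ indeterminate form as x → +∞.
The polynomial denominator x^4 dominates the logarithmic numerator (any positive power of x ≫ ln(x) as x → ∞), so the quotient → 0.
Adding the constant: 0 - 3 = -3. Limit = -3.

Final answer: -3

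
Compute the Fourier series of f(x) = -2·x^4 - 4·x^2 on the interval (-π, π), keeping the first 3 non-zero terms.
(-80 + 16·π^2)·cos(x) + (2 - 4·π^2)·cos(2·x) - 2·π^4/5 - 4·π^2/3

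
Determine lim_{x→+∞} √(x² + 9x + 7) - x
This is an ∞ − ∞ indeterminate form.
Multiply and divide by the conjugate √(x²+9x + 7) + x; the x² terms cancel, leaving (9x + 7)/(√(x²+9x + 7)+x) → 9/2.
Limit = 9/2.

Final answer: 9/2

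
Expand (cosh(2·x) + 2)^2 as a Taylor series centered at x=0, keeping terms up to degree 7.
16·x^6/5 + 8·x^4 + 12·x^2 + 9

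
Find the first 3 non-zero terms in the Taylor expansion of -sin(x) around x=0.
-x^5/120 + x^3/6 - x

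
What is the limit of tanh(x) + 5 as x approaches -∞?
Evaluate the dominant behaviour as x → -∞; each term tends to a finite value or vanishes.
Limit = 4.

Final answer: 4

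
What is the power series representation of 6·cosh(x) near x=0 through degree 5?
x^4/4 + 3·x^2 + 6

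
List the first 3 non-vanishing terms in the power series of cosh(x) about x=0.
x^4/24 + x^2/2 + 1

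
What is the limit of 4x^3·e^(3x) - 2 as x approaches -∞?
The product is a 0·∞ indeterminate form at x → -∞.
Rewrite the product as 4x^3 / e^(-3x) (an ∞/∞ form) and apply L'Hôpital, or use the standard hierarchy e^(3|x|) ≫ |x^3| as x → -∞.
The indeterminate product → 0, so the limit = -2.

Final answer: -2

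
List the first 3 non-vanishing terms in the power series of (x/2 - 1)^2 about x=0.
x^2/4 - x + 1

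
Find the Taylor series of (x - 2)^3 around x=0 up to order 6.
x^3 - 6·x^2 + 12·x - 8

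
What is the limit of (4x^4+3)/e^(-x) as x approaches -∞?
This is an ∞/∞ indeterminate form as x → -∞.
Compare growth rates of the dominant terms (exponentials ≫ polynomials ≫ logarithms), or apply L'Hôpital's rule; the quotient → 0.
Limit = 0.

Final answer: 0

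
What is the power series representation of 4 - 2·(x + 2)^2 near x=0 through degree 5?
-2·x^2 - 8·x - 4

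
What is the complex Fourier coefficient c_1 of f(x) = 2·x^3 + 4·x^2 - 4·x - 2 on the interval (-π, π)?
Compute the real Fourier coefficients first: a_1 = -16, b_1 = -32 + 4·π^2.
Then c_1 = (a_1 − i·b_1)/2 = -8 - 2·i·π^2 + 16·i.

Final answer: -8 - 2·i·π^2 + 16·i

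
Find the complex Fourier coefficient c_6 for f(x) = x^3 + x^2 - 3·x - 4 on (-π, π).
Compute the real Fourier coefficients first: a_6 = 1/9, b_6 = 19/18 - π^2/3.
Then c_6 = (a_6 − i·b_6)/2 = 1/18 - 19·i/36 + i·π^2/6.

Final answer: 1/18 - 19·i/36 + i·π^2/6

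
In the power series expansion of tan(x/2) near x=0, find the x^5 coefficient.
Expand to order 5: tan(x/2) = x^5/240 + x^3/24 + x/2 + O(x^6).
The coefficient of x^5 is 1/240.

Final answer: 1/240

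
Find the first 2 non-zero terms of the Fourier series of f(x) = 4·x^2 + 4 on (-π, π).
-16·cos(x) + 4 + 4·π^2/3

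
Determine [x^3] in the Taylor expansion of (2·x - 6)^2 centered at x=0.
Expand to order 3: (2·x - 6)^2 = 4·x^2 - 24·x + 36 + O(x^4).
The coefficient of x^3 is 0.

Final answer: 0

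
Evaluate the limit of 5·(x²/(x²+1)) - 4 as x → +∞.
Evaluate the dominant behaviour as x → +∞; each term tends to a finite value or vanishes.
Limit = 1.

Final answer: 1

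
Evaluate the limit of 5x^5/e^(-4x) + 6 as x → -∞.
The quotient is an ∞/∞ indeterminate form as x → -∞.
Compare growth rates of the dominant terms (exponentials ≫ polynomials ≫ logarithms), or apply L'Hôpital's rule; the quotient → 0.
Adding the constant: 0 + 6 = 6. Limit = 6.

Final answer: 6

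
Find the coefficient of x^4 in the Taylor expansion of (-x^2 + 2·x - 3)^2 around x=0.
Expand to order 4: (-x^2 + 2·x - 3)^2 = x^4 - 4·x^3 + 10·x^2 - 12·x + 9 + O(x^5).
The coefficient of x^4 is 1.

Final answer: 1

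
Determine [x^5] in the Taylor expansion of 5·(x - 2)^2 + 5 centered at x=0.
Expand to order 5: 5·(x - 2)^2 + 5 = 5·x^2 - 20·x + 25 + O(x^6).
The coefficient of x^5 is 0.

Final answer: 0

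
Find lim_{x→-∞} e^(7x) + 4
Evaluate the dominant behaviour as x → -∞; each term tends to a finite value or vanishes.
Limit = 4.

Final answer: 4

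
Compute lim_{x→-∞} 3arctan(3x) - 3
Evaluate the dominant behaviour as x → -∞; each term tends to a finite value or vanishes.
Limit = -3·π/2 - 3.

Final answer: -3·π/2 - 3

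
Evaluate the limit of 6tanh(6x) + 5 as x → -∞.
Evaluate the dominant behaviour as x → -∞; each term tends to a finite value or vanishes.
Limit = -1.

Final answer: -1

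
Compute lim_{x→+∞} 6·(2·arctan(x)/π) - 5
Evaluate the dominant behaviour as x → +∞; each term tends to a finite value or vanishes.
Limit = 1.

Final answer: 1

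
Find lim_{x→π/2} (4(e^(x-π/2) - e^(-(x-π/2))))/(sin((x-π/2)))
Both numerator and denominator → 0 as x → π/2; this is a 0/0 indeterminate form.
Expand each to leading order near x = π/2: numerator ~ 8·(x - π/2), denominator ~ (x - π/2).
The limit of the ratio is 8.

Final answer: 8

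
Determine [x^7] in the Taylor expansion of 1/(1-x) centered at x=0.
Expand to order 7: 1/(1-x) = x^7 + x^6 + x^5 + x^4 + x^3 + x^2 + x + 1 + O(x^8).
The coefficient of x^7 is 1.

Final answer: 1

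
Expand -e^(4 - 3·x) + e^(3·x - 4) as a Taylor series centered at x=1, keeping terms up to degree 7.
(1 - e^(2))·e^(-1) + (3 + 3·e^(2))·e^(-1)·(x - 1) + (9 - 9·e^(2))·e^(-1)·(x - 1)^2/2 + (9 + 9·e^(2))·e^(-1)·(x - 1)^3/2 + (27 - 27·e^(2))·e^(-1)·(x - 1)^4/8 + (81 + 81·e^(2))·e^(-1)·(x - 1)^5/40 + (81 - 81·e^(2))·e^(-1)·(x - 1)^6/80 + (243 + 243·e^(2))·e^(-1)·(x - 1)^7/560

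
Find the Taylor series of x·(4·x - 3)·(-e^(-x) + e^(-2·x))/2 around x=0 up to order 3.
-17·x^3/4 + 3·x^2/2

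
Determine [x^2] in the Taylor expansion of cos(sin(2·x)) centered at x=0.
Expand to order 2: cos(sin(2·x)) = 1 - 2·x^2 + O(x^3).
The coefficient of x^2 is -2.

Final answer: -2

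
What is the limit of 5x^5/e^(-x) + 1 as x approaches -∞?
The quotient is an ∞/∞ indeterminate form as x → -∞.
Compare growth rates of the dominant terms (exponentials ≫ polynomials ≫ logarithms), or apply L'Hôpital's rule; the quotient → 0.
Adding the constant: 0 + 1 = 1. Limit = 1.

Final answer: 1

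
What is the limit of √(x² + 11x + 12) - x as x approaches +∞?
This is an ∞ − ∞ indeterminate form.
Multiply and divide by the conjugate √(x²+11x + 12) + x; the x² terms cancel, leaving (11x + 12)/(√(x²+11x + 12)+x) → 11/2.
Limit = 11/2.

Final answer: 11/2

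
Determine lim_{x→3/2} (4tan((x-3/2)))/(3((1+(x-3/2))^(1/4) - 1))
Both numerator and denominator → 0 as x → 3/2; this is a 0/0 indeterminate form.
Expand each to leading order near x = 3/2: numerator ~ 4·(x - 3/2), denominator ~ 3·(x - 3/2)/4.
The limit of the ratio is 16/3.

Final answer: 16/3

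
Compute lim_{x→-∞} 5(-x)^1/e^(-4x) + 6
The quotient is an ∞/∞ indeterminate form as x → -∞.
Compare growth rates of the dominant terms (exponentials ≫ polynomials ≫ logarithms), or apply L'Hôpital's rule; the quotient → 0.
Adding the constant: 0 + 6 = 6. Limit = 6.

Final answer: 6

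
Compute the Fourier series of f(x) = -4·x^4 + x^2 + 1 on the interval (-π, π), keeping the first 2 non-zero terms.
(-196 + 32·π^2)·cos(x) - 4·π^4/5 + 1 + π^2/3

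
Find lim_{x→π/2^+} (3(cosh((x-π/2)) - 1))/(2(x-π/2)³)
Both numerator and denominator → 0 as x → π/2^+; this is a 0/0 indeterminate form.
Expand each to leading order near x = π/2: numerator ~ 3·(x - π/2)^2/2, denominator ~ 2·(x - π/2)^3.
The limit of the ratio is ∞.

Final answer: ∞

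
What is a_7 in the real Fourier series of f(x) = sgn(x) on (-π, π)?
a_7 = (1/π) ∫_{-π}^{π} f(x)·cos(7x) dx.
Evaluate the integral (use parity and integration by parts as needed): a_7 = 0.

Final answer: 0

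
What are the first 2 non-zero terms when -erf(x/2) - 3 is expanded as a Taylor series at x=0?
-x/√(π) - 3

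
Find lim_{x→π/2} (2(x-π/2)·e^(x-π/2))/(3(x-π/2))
Both numerator and denominator → 0 as x → π/2; this is a 0/0 indeterminate form.
Expand each to leading order near x = π/2: numerator ~ 2·(x - π/2), denominator ~ 3·(x - π/2).
The limit of the ratio is 2/3.

Final answer: 2/3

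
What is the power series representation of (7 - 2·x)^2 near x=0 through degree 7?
4·x^2 - 28·x + 49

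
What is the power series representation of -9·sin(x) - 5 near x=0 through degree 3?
3·x^3/2 - 9·x - 5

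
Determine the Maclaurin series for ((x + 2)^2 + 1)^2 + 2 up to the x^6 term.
x^4 + 8·x^3 + 26·x^2 + 40·x + 27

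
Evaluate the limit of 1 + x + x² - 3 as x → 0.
Direct substitution at x = 0 gives -2.

Final answer: -2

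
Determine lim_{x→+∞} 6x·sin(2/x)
As x → +∞: let u = 2/x → 0⁺; then 6·x·sin(2/x) = 6·2·sin(u)/u → 6·2·1 = 12.
Limit = 12.

Final answer: 12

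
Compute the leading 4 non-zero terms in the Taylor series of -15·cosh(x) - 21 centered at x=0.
-x^6/48 - 5·x^4/8 - 15·x^2/2 - 36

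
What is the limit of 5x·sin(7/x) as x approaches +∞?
As x → +∞: let u = 7/x → 0⁺; then 5·x·sin(7/x) = 5·7·sin(u)/u → 5·7·1 = 35.
Limit = 35.

Final answer: 35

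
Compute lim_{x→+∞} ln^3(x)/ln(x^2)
This is an ∞/∞ indeterminate form as x → +∞.
Write ln(x^2) = 2·ln(x), reducing the quotient to ln^2(x)/2 → ∞.
Limit = ∞.

Final answer: ∞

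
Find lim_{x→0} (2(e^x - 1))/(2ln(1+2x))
Both numerator and denominator → 0 as x → 0; this is a 0/0 indeterminate form.
Expand each to leading order near x = 0: numerator ~ 2·x, denominator ~ 4·x.
The limit of the ratio is 1/2.

Final answer: 1/2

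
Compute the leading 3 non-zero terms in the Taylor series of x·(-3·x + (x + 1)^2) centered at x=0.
x^3 - x^2 + x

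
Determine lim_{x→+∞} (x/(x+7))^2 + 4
As x → +∞: x/(x+7) = 1/(1 + 7/x) → 1, and the 2nd power of a limit-1 base also → 1; with the additive constant, 1 + 4 = 5.
Limit = 5.

Final answer: 5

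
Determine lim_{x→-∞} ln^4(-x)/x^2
This is an ∞/∞ indeterminate form as x → -∞.
Compare growth rates of the dominant terms (exponentials ≫ polynomials ≫ logarithms), or apply L'Hôpital's rule; the quotient → 0.
Limit = 0.

Final answer: 0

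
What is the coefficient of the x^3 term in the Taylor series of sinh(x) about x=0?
Expand to order 3: sinh(x) = x^3/6 + x + O(x^4).
The coefficient of x^3 is 1/6.

Final answer: 1/6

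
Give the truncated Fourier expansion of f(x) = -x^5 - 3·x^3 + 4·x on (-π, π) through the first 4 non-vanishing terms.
(-196 - 2·π^4 + 34·π^2)·sin(x) + (-2·π^2 - 1 + π^4)·sin(2·x) + (-2·π^4/3 - 14·π^2/27 + 244/81)·sin(3·x) + (-149/64 + 7·π^2/8 + π^4/2)·sin(4·x)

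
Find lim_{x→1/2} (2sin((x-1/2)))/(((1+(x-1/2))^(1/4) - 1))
Both numerator and denominator → 0 as x → 1/2; this is a 0/0 indeterminate form.
Expand each to leading order near x = 1/2: numerator ~ 2·(x - 1/2), denominator ~ (x - 1/2)/4.
The limit of the ratio is 8.

Final answer: 8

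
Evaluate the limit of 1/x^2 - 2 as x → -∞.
Evaluate the dominant behaviour as x → -∞; each term tends to a finite value or vanishes.
Limit = -2.

Final answer: -2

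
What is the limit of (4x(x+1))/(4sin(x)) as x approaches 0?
Both numerator and denominator → 0 as x → 0; this is a 0/0 indeterminate form.
Expand each to leading order near x = 0: numerator ~ 4·x, denominator ~ 4·x.
The limit of the ratio is 1.

Final answer: 1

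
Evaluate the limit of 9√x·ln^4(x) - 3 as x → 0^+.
The product is a 0·∞ indeterminate form at x → 0⁺.
Rewrite the product as 9·ln^4(x) / x^(-1/2) and apply L'Hôpital, or use the standard hierarchy x^(-1/2) ≫ |ln x|^4 as x → 0⁺.
The indeterminate product → 0, so the limit = -3.

Final answer: -3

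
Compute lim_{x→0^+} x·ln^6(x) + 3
The product is a 0·∞ indeterminate form at x → 0⁺.
Rewrite the product as ln^6(x) / x^(-1) and apply L'Hôpital, or use the standard hierarchy x^(-1) ≫ |ln x|^6 as x → 0⁺.
The indeterminate product → 0, so the limit = 3.

Final answer: 3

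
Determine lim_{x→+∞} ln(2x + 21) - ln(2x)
This is an ∞ − ∞ indeterminate form.
Combine the logarithms: ln(2x+21) − ln(2x) = ln((2x+21)/(2x)) = ln(1 + 21/(2x)) → ln(1) = 0.
Limit = 0.

Final answer: 0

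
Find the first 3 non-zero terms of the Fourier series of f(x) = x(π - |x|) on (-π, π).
8·sin(x)/π + 8·sin(3·x)/(27·π) + 8·sin(5·x)/(125·π)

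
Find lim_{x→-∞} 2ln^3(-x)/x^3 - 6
The quotient is an ∞/∞ indeterminate form as x → -∞.
Compare growth rates of the dominant terms (exponentials ≫ polynomials ≫ logarithms), or apply L'Hôpital's rule; the quotient → 0.
Adding the constant: 0 - 6 = -6. Limit = -6.

Final answer: -6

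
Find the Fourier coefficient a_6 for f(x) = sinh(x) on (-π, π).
a_6 = (1/π) ∫_{-π}^{π} f(x)·cos(6x) dx.
Evaluate the integral (use parity and integration by parts as needed): a_6 = 0.

Final answer: 0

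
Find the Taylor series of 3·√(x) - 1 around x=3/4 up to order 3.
-1 + 3·√(3)/2 + √(3)·(x - 3/4) - √(3)·(x - 3/4)^2/3 + 2·√(3)·(x - 3/4)^3/9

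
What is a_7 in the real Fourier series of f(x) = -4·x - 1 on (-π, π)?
a_7 = (1/π) ∫_{-π}^{π} f(x)·cos(7x) dx.
Evaluate the integral (use parity and integration by parts as needed): a_7 = 0.

Final answer: 0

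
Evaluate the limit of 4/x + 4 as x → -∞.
Evaluate the dominant behaviour as x → -∞; each term tends to a finite value or vanishes.
Limit = 4.

Final answer: 4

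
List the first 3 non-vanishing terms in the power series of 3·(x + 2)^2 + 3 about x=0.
3·x^2 + 12·x + 15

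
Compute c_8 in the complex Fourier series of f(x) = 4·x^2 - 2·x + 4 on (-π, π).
Compute the real Fourier coefficients first: a_8 = 1/4, b_8 = 1/2.
Then c_8 = (a_8 − i·b_8)/2 = 1/8 - i/4.

Final answer: 1/8 - i/4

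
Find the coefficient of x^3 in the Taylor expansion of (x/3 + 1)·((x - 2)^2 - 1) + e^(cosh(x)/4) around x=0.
Expand to order 3: (x/3 + 1)·((x - 2)^2 - 1) + e^(cosh(x)/4) = x^3/3 + x^2·(-1/3 + e^(1/4)/8) - 3·x + e^(1/4) + 3 + O(x^4).
The coefficient of x^3 is 1/3.

Final answer: 1/3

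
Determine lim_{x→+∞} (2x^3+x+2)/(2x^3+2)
This is an ∞/∞ indeterminate form as x → +∞.
Divide numerator and denominator by x^3 and let the lower-order terms vanish; the leading terms give 2/2 = 1.
Limit = 1.

Final answer: 1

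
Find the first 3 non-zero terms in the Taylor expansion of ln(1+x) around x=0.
x^3/3 - x^2/2 + x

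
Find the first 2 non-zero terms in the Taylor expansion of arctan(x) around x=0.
-x^3/3 + x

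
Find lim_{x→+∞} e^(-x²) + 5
Evaluate the dominant behaviour as x → +∞; each term tends to a finite value or vanishes.
Limit = 5.

Final answer: 5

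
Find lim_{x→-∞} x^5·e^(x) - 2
The product is a 0·∞ indeterminate form at x → -∞.
Rewrite the product as x^5 / e^(-x) (an ∞/∞ form) and apply L'Hôpital, or use the standard hierarchy e^(|x|) ≫ |x^5| as x → -∞.
The indeterminate product → 0, so the limit = -2.

Final answer: -2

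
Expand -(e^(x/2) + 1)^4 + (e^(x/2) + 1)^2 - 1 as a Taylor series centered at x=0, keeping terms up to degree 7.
-1841·x^7/46080 - 3667·x^6/23040 - 1079·x^5/1920 - 331·x^4/192 - 107·x^3/24 - 37·x^2/4 - 14·x - 13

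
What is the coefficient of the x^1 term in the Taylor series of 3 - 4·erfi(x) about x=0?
Expand to order 1: 3 - 4·erfi(x) = -8·x/√(π) + 3 + O(x^2).
The coefficient of x^1 is -8/√(π).

Final answer: -8/√(π)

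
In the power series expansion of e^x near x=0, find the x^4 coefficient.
Expand to order 4: e^x = x^4/24 + x^3/6 + x^2/2 + x + 1 + O(x^5).
The coefficient of x^4 is 1/24.

Final answer: 1/24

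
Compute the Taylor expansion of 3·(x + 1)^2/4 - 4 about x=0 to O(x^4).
3·x^2/4 + 3·x/2 - 13/4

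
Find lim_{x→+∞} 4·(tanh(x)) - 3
Evaluate the dominant behaviour as x → +∞; each term tends to a finite value or vanishes.
Limit = 1.

Final answer: 1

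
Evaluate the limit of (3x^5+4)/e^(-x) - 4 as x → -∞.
The quotient is an ∞/∞ indeterminate form as x → -∞.
Compare growth rates of the dominant terms (exponentials ≫ polynomials ≫ logarithms), or apply L'Hôpital's rule; the quotient → 0.
Adding the constant: 0 - 4 = -4. Limit = -4.

Final answer: -4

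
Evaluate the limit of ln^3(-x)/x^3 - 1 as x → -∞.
The quotient is an ∞/∞ indeterminate form as x → -∞.
Compare growth rates of the dominant terms (exponentials ≫ polynomials ≫ logarithms), or apply L'Hôpital's rule; the quotient → 0.
Adding the constant: 0 - 1 = -1. Limit = -1.

Final answer: -1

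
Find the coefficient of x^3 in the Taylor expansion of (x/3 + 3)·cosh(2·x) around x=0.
Expand to order 3: (x/3 + 3)·cosh(2·x) = 2·x^3/3 + 6·x^2 + x/3 + 3 + O(x^4).
The coefficient of x^3 is 2/3.

Final answer: 2/3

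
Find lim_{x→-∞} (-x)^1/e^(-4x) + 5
The quotient is an ∞/∞ indeterminate form as x → -∞.
Compare growth rates of the dominant terms (exponentials ≫ polynomials ≫ logarithms), or apply L'Hôpital's rule; the quotient → 0.
Adding the constant: 0 + 5 = 5. Limit = 5.

Final answer: 5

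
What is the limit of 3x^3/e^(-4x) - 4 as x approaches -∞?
The quotient is an ∞/∞ indeterminate form as x → -∞.
Compare growth rates of the dominant terms (exponentials ≫ polynomials ≫ logarithms), or apply L'Hôpital's rule; the quotient → 0.
Adding the constant: 0 - 4 = -4. Limit = -4.

Final answer: -4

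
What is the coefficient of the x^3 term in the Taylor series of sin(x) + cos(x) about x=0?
Expand to order 3: sin(x) + cos(x) = -x^3/6 - x^2/2 + x + 1 + O(x^4).
The coefficient of x^3 is -1/6.

Final answer: -1/6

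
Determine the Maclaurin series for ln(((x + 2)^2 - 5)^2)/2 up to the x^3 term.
-76·x^3/3 - 9·x^2 - 4·x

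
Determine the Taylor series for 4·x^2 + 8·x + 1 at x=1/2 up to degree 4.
6 + 12·(x - 1/2) + 4·(x - 1/2)^2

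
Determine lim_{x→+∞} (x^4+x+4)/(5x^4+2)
This is an ∞/∞ indeterminate form as x → +∞.
Divide numerator and denominator by x^4 and let the lower-order terms vanish; the leading terms give 1/5.
Limit = 1/5.

Final answer: 1/5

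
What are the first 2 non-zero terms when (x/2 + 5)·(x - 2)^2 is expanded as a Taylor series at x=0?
20 - 18·x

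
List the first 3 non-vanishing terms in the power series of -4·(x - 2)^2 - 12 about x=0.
-4·x^2 + 16·x - 28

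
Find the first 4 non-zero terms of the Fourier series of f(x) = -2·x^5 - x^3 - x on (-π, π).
(-470 - 4·π^4 + 78·π^2)·sin(x) + (-9·π^2 + 29/2 + 2·π^4)·sin(2·x) + (-4·π^4/3 - 178/81 + 62·π^2/27)·sin(3·x) + (-3·π^2/4 + 25/32 + π^4)·sin(4·x)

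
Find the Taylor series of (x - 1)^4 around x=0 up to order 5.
x^4 - 4·x^3 + 6·x^2 - 4·x + 1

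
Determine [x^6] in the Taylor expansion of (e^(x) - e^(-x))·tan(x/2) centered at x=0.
Expand to order 6: (e^(x) - e^(-x))·tan(x/2) = 11·x^6/360 + x^4/4 + x^2 + O(x^7).
The coefficient of x^6 is 11/360.

Final answer: 11/360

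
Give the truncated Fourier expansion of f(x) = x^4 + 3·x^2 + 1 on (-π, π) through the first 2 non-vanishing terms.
(36 - 8·π^2)·cos(x) + 1 + π^2 + π^4/5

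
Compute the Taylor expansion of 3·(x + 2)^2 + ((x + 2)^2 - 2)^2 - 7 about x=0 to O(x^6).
x^4 + 8·x^3 + 23·x^2 + 28·x + 9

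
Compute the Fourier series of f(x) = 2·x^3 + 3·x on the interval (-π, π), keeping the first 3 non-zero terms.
(-18 + 4·π^2)·sin(x) - 2·π^2·sin(2·x) + (10/9 + 4·π^2/3)·sin(3·x)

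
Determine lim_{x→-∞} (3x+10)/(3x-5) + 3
Evaluate the dominant behaviour as x → -∞; each term tends to a finite value or vanishes.
Limit = 4.

Final answer: 4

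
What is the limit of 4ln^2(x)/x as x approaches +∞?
This is an ∞/∞ indeterminate form as x → +∞.
The polynomial denominator x dominates the logarithmic numerator (any positive power of x ≫ ln^2(x) as x → ∞), so the quotient → 0.
Limit = 0.

Final answer: 0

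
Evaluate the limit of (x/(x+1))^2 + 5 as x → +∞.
As x → +∞: x/(x+1) = 1/(1 + 1/x) → 1, and the 2nd power of a limit-1 base also → 1; with the additive constant, 1 + 5 = 6.
Limit = 6.

Final answer: 6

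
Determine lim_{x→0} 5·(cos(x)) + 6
Direct substitution at x = 0 gives 11.

Final answer: 11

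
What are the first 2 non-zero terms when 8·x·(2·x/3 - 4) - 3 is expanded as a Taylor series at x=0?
-32·x - 3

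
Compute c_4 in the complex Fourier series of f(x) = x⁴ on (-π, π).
Compute the real Fourier coefficients first: a_4 = -3/16 + π^2/2, b_4 = 0.
Then c_4 = (a_4 − i·b_4)/2 = -3/32 + π^2/4.

Final answer: -3/32 + π^2/4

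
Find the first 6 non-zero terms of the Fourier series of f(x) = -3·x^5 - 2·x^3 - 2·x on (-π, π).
(-700 - 6·π^4 + 116·π^2)·sin(x) + (-13·π^2 + 43/2 + 3·π^4)·sin(2·x) + (-2·π^4 - 92/27 + 28·π^2/9)·sin(3·x) + (-7·π^2/8 + 85/64 + 3·π^4/2)·sin(4·x) + (-6·π^4/5 - 524/625 + 4·π^2/25)·sin(5·x) + (35/54 + π^2/9 + π^4)·sin(6·x)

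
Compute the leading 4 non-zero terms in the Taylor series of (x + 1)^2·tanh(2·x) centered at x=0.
-16·x^4/3 - 2·x^3/3 + 4·x^2 + 2·x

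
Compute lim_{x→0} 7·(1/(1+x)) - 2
Direct substitution at x = 0 gives 5.

Final answer: 5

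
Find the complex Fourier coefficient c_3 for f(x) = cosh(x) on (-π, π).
Compute the real Fourier coefficients first: a_3 = -sinh(π)/(5·π), b_3 = 0.
Then c_3 = (a_3 − i·b_3)/2 = -sinh(π)/(10·π).

Final answer: -sinh(π)/(10·π)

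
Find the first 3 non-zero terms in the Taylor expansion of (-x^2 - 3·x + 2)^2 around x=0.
5·x^2 - 12·x + 4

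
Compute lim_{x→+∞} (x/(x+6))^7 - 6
As x → +∞: x/(x+6) = 1/(1 + 6/x) → 1, and the 7th power of a limit-1 base also → 1; with the additive constant, 1 - 6 = -5.
Limit = -5.

Final answer: -5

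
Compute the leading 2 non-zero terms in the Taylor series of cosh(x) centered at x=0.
x^2/2 + 1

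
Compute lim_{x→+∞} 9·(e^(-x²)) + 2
Evaluate the dominant behaviour as x → +∞; each term tends to a finite value or vanishes.
Limit = 2.

Final answer: 2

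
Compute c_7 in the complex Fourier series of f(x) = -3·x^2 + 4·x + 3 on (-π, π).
Compute the real Fourier coefficients first: a_7 = 12/49, b_7 = 8/7.
Then c_7 = (a_7 − i·b_7)/2 = 6/49 - 4·i/7.

Final answer: 6/49 - 4·i/7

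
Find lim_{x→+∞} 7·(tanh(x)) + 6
Evaluate the dominant behaviour as x → +∞; each term tends to a finite value or vanishes.
Limit = 13.

Final answer: 13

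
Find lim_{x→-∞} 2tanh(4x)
Evaluate the dominant behaviour as x → -∞; each term tends to a finite value or vanishes.
Limit = -2.

Final answer: -2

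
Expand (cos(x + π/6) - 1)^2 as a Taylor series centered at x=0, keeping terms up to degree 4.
x^4·(-1 + √(3)/2)^2·(√(3)/(24·(-1 + √(3)/2)) + 5/(48·(-1 + √(3)/2)^2)) + x^3·(-1 + √(3)/2)^2·(1/(6·(-1 + √(3)/2)) + √(3)/(4·(-1 + √(3)/2)^2)) + x^2·(-1 + √(3)/2)^2·(-√(3)/(2·(-1 + √(3)/2)) + 1/(4·(-1 + √(3)/2)^2)) + x·(1 - √(3)/2) + (-1 + √(3)/2)^2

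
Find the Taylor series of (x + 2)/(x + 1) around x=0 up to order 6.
x^6 - x^5 + x^4 - x^3 + x^2 - x + 2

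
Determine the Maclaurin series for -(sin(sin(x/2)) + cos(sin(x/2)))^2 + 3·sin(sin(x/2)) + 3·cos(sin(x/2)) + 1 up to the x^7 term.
797·x^7/322560 - 37·x^6/15360 - 13·x^5/640 + 5·x^4/128 + x^3/12 - 3·x^2/8 + x/2 + 3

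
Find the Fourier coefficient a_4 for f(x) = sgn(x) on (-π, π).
a_4 = (1/π) ∫_{-π}^{π} f(x)·cos(4x) dx.
Evaluate the integral (use parity and integration by parts as needed): a_4 = 0.

Final answer: 0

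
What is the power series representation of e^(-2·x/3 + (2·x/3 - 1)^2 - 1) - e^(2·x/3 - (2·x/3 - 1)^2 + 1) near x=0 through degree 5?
-376·x^5/405 + 16·x^4/9 - 8·x^3/3 + 8·x^2/9 - 4·x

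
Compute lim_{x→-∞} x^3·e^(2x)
This is a 0·∞ indeterminate form at x → -∞.
Rewrite the product as x^3 / e^(-2x) (an ∞/∞ form) and apply L'Hôpital, or use the standard hierarchy e^(2|x|) ≫ |x^3| as x → -∞.
The indeterminate product → 0, so the limit = 0.

Final answer: 0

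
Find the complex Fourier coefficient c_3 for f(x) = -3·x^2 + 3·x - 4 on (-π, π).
Compute the real Fourier coefficients first: a_3 = 4/3, b_3 = 2.
Then c_3 = (a_3 − i·b_3)/2 = 2/3 - i.

Final answer: 2/3 - i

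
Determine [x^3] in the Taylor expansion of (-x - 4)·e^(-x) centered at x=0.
Expand to order 3: (-x - 4)·e^(-x) = x^3/6 - x^2 + 3·x - 4 + O(x^4).
The coefficient of x^3 is 1/6.

Final answer: 1/6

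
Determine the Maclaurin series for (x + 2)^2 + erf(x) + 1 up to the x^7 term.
-x^7/(21·√(π)) + x^5/(5·√(π)) - 2·x^3/(3·√(π)) + x^2 + x·(2/√(π) + 4) + 5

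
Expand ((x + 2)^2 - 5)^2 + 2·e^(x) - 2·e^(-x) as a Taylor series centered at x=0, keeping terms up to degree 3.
26·x^3/3 + 14·x^2 - 4·x + 1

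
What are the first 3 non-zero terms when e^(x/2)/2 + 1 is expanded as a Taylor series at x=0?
x^2/16 + x/4 + 3/2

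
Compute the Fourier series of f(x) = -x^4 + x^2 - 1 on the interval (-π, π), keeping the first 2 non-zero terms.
(-52 + 8·π^2)·cos(x) - π^4/5 - 1 + π^2/3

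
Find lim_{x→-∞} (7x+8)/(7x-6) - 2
Evaluate the dominant behaviour as x → -∞; each term tends to a finite value or vanishes.
Limit = -1.

Final answer: -1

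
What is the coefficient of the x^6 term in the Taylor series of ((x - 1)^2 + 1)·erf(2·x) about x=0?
Expand to order 6: ((x - 1)^2 + 1)·erf(2·x) = -64·x^6/(5·√(π)) + 112·x^5/(15·√(π)) + 32·x^4/(3·√(π)) - 20·x^3/(3·√(π)) - 8·x^2/√(π) + 8·x/√(π) + O(x^7).
The coefficient of x^6 is -64/(5·√(π)).

Final answer: -64/(5·√(π))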